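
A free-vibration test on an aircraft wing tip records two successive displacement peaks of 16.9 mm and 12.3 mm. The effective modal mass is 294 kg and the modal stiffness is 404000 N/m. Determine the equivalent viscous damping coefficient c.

Logarithmic decrement δ = (1/n)·ln(x₀/x_n) = (1/1)·ln(16.9/12.3) = (1/1)·ln(1.374) = 0.3177.
ζ = δ/√(4π² + δ²) = 0.3177/√(39.48 + 0.101) = 0.3177/6.291 = 0.05050.
c = ζ · 2√(km) = 0.05050 × 2√(404000 × 294) = 0.05050 × 21800 = 1101 N·s/m.

1100 N·s/m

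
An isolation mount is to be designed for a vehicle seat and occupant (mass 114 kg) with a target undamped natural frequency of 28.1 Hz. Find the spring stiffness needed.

ω_n = 2πf_n = 2π × 28.1 = 176.6 rad/s.
k = m·ω_n² = 114 × 176.6² = 114 × 31170 = 3554000 N/m.

3550000 N/m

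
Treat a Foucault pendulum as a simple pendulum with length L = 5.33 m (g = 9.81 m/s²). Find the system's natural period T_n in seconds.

4.63 s

For a simple pendulum ω_n = √(g/L) = √(9.81/5.33) = √1.841 = 1.357 rad/s.
T_n = 2π/ω_n = 6.283/1.357 = 4.631 s.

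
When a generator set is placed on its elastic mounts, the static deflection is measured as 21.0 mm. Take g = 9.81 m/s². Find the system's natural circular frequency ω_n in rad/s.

21.6 rad/s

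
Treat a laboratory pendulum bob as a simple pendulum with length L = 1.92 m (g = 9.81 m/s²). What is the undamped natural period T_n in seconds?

2.78 s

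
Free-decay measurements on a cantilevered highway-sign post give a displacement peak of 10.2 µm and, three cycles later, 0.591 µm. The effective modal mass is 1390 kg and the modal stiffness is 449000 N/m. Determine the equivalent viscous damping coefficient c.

7470 N·s/m

Logarithmic decrement δ = (1/n)·ln(x₀/x_n) = (1/3)·ln(10.2/0.591) = (1/3)·ln(17.26) = 0.9494.
ζ = δ/√(4π² + δ²) = 0.9494/√(39.48 + 0.901) = 0.9494/6.355 = 0.1494.
c = ζ · 2√(km) = 0.1494 × 2√(449000 × 1390) = 0.1494 × 49960 = 7465 N·s/m.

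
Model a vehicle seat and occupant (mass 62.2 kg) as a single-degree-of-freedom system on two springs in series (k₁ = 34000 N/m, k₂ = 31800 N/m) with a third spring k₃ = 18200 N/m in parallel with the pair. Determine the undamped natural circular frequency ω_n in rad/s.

Series pair: k_s = k₁k₂/(k₁+k₂) = (34000)(31800)/(34000 + 31800) = 16430 N/m. In parallel with k₃: k_eq = 16430 + 18200 = 34630 N/m.
ω_n = √(k_eq/m) = √(34630/62.2) = √556.8 = 23.60 rad/s.

23.6 rad/s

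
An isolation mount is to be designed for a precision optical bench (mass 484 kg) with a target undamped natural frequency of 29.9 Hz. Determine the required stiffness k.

ω_n = 2πf_n = 2π × 29.9 = 187.9 rad/s.
k = m·ω_n² = 484 × 187.9² = 484 × 35290 = 17080000 N/m.

17100000 N/m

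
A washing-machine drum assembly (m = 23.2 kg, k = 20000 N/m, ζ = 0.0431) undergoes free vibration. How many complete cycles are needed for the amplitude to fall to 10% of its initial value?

9 cycles

Logarithmic decrement δ = 2πζ/√(1 − ζ²) = 2π × 0.04310/√(1 − 0.00186) = 0.2711.
x_n/x₀ = e^(−nδ) ≤ 0.1; take ln: n ≥ ln(1/0.1)/δ = 2.303/0.2711 = 8.495.
So 9 complete cycles are required.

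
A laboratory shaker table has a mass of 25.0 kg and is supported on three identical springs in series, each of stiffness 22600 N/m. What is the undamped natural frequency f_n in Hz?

Series springs: 1/k_eq = 3/22600, so k_eq = 22600/3 = 7533 N/m.
ω_n = √(k_eq/m) = √(7533/25.0) = √301.3 = 17.36 rad/s.
f_n = ω_n/(2π) = 17.36/6.283 = 2.763 Hz.

2.76 Hz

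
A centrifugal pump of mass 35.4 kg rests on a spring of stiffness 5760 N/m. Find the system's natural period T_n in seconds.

0.493 s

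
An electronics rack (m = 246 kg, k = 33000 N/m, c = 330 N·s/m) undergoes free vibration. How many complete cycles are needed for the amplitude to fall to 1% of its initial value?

ζ = c/(2√(km)) = 330/(2√(33000 × 246)) = 330/5698 = 0.05791.
Logarithmic decrement δ = 2πζ/√(1 − ζ²) = 2π × 0.05791/√(1 − 0.00335) = 0.3645.
x_n/x₀ = e^(−nδ) ≤ 0.01; take ln: n ≥ ln(1/0.01)/δ = 4.605/0.3645 = 12.64.
So 13 complete cycles are required.

13 cycles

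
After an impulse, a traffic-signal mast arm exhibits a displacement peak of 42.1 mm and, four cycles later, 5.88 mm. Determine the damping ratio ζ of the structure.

Logarithmic decrement δ = (1/n)·ln(x₀/x_n) = (1/4)·ln(42.1/5.88) = (1/4)·ln(7.160) = 0.4921.
ζ = δ/√(4π² + δ²) = 0.4921/√(39.48 + 0.242) = 0.4921/6.302 = 0.07808.

0.0781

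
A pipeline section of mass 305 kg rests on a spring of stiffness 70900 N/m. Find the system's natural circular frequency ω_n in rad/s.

ω_n = √(k/m) = √(70900/305) = √232.5 = 15.25 rad/s.

15.2 rad/s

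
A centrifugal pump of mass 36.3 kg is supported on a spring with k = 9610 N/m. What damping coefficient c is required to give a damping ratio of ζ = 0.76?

898 N·s/m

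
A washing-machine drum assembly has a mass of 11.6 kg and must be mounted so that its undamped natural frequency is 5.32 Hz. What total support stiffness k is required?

ω_n = 2πf_n = 2π × 5.32 = 33.43 rad/s.
k = m·ω_n² = 11.6 × 33.43² = 11.6 × 1117 = 12960 N/m.

13000 N/m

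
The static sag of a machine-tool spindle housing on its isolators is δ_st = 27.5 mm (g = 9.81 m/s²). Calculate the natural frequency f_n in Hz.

3.01 Hz

ω_n = √(g/δ_st) = √(9.81/0.0275) = √356.7 = 18.89 rad/s.
f_n = ω_n/(2π) = 18.89/6.283 = 3.006 Hz.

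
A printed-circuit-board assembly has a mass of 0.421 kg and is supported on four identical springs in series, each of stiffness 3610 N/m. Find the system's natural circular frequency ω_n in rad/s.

46.3 rad/s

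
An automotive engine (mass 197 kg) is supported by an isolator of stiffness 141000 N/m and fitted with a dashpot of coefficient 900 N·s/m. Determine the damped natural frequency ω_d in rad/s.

26.7 rad/s

ω_n = √(k/m) = √(141000/197) = 26.75 rad/s.
Critical damping c_c = 2√(k·m) = 2√(141000 × 197) = 10540 N·s/m, so ζ = c/c_c = 900/10540 = 0.08538.
ω_d = ω_n√(1 − ζ²) = 26.75 × √(1 − 0.00729) = 26.66 rad/s.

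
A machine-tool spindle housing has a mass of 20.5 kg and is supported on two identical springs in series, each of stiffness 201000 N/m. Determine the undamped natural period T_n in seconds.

0.0897 s

Series springs: 1/k_eq = 2/201000, so k_eq = 201000/2 = 100500 N/m.
ω_n = √(k_eq/m) = √(100500/20.5) = √4902 = 70.02 rad/s.
T_n = 2π/ω_n = 6.283/70.02 = 0.08974 s.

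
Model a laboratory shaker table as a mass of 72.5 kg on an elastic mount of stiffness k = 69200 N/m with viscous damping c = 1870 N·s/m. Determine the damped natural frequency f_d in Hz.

4.47 Hz

ω_n = √(k/m) = √(69200/72.5) = 30.89 rad/s.
Critical damping c_c = 2√(k·m) = 2√(69200 × 72.5) = 4480 N·s/m, so ζ = c/c_c = 1870/4480 = 0.4174.
ω_d = ω_n√(1 − ζ²) = 30.89 × √(1 − 0.174) = 28.07 rad/s.
f_d = ω_d/(2π) = 4.468 Hz.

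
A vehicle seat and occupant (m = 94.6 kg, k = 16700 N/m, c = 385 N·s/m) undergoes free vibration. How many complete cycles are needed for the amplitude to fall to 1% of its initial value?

5 cycles

ζ = c/(2√(km)) = 385/(2√(16700 × 94.6)) = 385/2514 = 0.1532.
Logarithmic decrement δ = 2πζ/√(1 − ζ²) = 2π × 0.1532/√(1 − 0.0235) = 0.9738.
x_n/x₀ = e^(−nδ) ≤ 0.01; take ln: n ≥ ln(1/0.01)/δ = 4.605/0.9738 = 4.729.
So 5 complete cycles are required.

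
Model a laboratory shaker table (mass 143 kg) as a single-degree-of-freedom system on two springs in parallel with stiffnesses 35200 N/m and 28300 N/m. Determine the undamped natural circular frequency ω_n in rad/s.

21.1 rad/s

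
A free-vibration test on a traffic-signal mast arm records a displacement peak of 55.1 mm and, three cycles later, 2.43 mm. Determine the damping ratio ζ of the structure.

Logarithmic decrement δ = (1/n)·ln(x₀/x_n) = (1/3)·ln(55.1/2.43) = (1/3)·ln(22.67) = 1.040.
ζ = δ/√(4π² + δ²) = 1.040/√(39.48 + 1.08) = 1.040/6.369 = 0.1634.

0.163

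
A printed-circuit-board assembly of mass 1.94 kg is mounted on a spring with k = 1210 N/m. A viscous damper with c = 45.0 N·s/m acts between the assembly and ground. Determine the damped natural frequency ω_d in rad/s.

ω_n = √(k/m) = √(1210/1.94) = 24.97 rad/s.
Critical damping c_c = 2√(k·m) = 2√(1210 × 1.94) = 96.90 N·s/m, so ζ = c/c_c = 45.0/96.90 = 0.4644.
ω_d = ω_n√(1 − ζ²) = 24.97 × √(1 − 0.216) = 22.12 rad/s.

22.1 rad/s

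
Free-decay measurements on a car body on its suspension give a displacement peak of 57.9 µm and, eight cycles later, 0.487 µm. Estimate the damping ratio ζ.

0.0946

Logarithmic decrement δ = (1/n)·ln(x₀/x_n) = (1/8)·ln(57.9/0.487) = (1/8)·ln(118.9) = 0.5973.
ζ = δ/√(4π² + δ²) = 0.5973/√(39.48 + 0.357) = 0.5973/6.312 = 0.09463.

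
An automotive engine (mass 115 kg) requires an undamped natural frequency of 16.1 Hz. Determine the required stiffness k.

1180000 N/m

ω_n = 2πf_n = 2π × 16.1 = 101.2 rad/s.
k = m·ω_n² = 115 × 101.2² = 115 × 10230 = 1177000 N/m.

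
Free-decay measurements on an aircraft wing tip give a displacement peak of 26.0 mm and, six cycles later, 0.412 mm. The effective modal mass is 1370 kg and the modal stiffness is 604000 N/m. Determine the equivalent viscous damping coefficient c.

6290 N·s/m

Logarithmic decrement δ = (1/n)·ln(x₀/x_n) = (1/6)·ln(26.0/0.412) = (1/6)·ln(63.11) = 0.6908.
ζ = δ/√(4π² + δ²) = 0.6908/√(39.48 + 0.477) = 0.6908/6.321 = 0.1093.
c = ζ · 2√(km) = 0.1093 × 2√(604000 × 1370) = 0.1093 × 57530 = 6287 N·s/m.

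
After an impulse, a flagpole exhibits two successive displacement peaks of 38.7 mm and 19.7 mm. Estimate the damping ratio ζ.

Logarithmic decrement δ = (1/n)·ln(x₀/x_n) = (1/1)·ln(38.7/19.7) = (1/1)·ln(1.964) = 0.6752.
ζ = δ/√(4π² + δ²) = 0.6752/√(39.48 + 0.456) = 0.6752/6.319 = 0.1068.

0.107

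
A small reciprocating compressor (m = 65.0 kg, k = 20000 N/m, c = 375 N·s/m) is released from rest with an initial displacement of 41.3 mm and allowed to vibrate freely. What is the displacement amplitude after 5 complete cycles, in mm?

0.219 mm

ζ = c/(2√(km)) = 375/(2√(20000 × 65.0)) = 375/2280 = 0.1644.
Logarithmic decrement δ = 2πζ/√(1 − ζ²) = 2π × 0.1644/√(1 − 0.0270) = 1.048.
After n cycles, x_n/x₀ = e^(−nδ), so x_5 = 41.3 × e^(−5 × 1.048) = 41.3 × 0.005313 = 0.2194 mm.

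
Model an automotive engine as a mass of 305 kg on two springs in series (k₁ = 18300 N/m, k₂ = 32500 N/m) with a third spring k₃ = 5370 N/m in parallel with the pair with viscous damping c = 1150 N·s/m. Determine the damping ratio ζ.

0.252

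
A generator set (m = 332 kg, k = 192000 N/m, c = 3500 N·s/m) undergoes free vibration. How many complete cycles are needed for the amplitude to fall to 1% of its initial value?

4 cycles

ζ = c/(2√(km)) = 3500/(2√(192000 × 332)) = 3500/15970 = 0.2192.
Logarithmic decrement δ = 2πζ/√(1 − ζ²) = 2π × 0.2192/√(1 − 0.0480) = 1.412.
x_n/x₀ = e^(−nδ) ≤ 0.01; take ln: n ≥ ln(1/0.01)/δ = 4.605/1.412 = 3.263.
So 4 complete cycles are required.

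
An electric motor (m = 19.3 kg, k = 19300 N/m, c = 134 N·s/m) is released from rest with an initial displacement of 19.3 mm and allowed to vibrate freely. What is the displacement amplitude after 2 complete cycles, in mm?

ζ = c/(2√(km)) = 134/(2√(19300 × 19.3)) = 134/1221 = 0.1098.
Logarithmic decrement δ = 2πζ/√(1 − ζ²) = 2π × 0.1098/√(1 − 0.0121) = 0.6940.
After n cycles, x_n/x₀ = e^(−nδ), so x_2 = 19.3 × e^(−2 × 0.6940) = 19.3 × 0.2496 = 4.817 mm.

4.82 mm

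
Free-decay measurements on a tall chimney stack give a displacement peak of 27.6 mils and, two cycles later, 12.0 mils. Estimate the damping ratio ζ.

0.0661

Logarithmic decrement δ = (1/n)·ln(x₀/x_n) = (1/2)·ln(27.6/12.0) = (1/2)·ln(2.300) = 0.4165.
ζ = δ/√(4π² + δ²) = 0.4165/√(39.48 + 0.173) = 0.4165/6.297 = 0.06614.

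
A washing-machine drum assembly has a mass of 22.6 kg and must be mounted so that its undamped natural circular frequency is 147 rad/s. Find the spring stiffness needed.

k = m·ω_n² = 22.6 × 147.0² = 22.6 × 21610 = 488400 N/m.

488000 N/m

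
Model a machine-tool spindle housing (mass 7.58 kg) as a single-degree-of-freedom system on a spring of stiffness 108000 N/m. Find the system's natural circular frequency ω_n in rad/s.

119 rad/s

ω_n = √(k/m) = √(108000/7.58) = √14250 = 119.4 rad/s.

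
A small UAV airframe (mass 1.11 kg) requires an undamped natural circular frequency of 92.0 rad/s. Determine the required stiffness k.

9400 N/m

k = m·ω_n² = 1.11 × 92.00² = 1.11 × 8464 = 9395 N/m.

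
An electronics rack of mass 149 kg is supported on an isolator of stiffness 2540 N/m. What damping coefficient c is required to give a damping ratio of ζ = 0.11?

c_c = 2√(k·m) = 2√(2540 × 149) = 1230 N·s/m.
c = ζ·c_c = 0.11 × 1230 = 135.3 N·s/m.

135 N·s/m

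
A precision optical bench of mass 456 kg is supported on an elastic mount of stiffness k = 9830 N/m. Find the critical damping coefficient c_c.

4230 N·s/m

c_c = 2√(k·m) = 2√(9830 × 456) = 2 × 2117 = 4234 N·s/m.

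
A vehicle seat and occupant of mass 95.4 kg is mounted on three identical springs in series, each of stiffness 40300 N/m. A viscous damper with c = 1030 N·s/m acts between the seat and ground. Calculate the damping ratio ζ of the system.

0.455

Series springs: 1/k_eq = 3/40300, so k_eq = 40300/3 = 13430 N/m.
ω_n = √(k_eq/m) = √(13430/95.4) = 11.87 rad/s.
Critical damping c_c = 2√(k_eq·m) = 2√(13430 × 95.4) = 2264 N·s/m, so ζ = c/c_c = 1030/2264 = 0.4549.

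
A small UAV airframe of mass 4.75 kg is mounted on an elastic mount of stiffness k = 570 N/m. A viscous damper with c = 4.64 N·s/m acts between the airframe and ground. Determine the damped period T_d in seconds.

ω_n = √(k/m) = √(570.0/4.75) = 10.95 rad/s.
Critical damping c_c = 2√(k·m) = 2√(570.0 × 4.75) = 104.1 N·s/m, so ζ = c/c_c = 4.64/104.1 = 0.04459.
ω_d = ω_n√(1 − ζ²) = 10.95 × √(1 − 0.00199) = 10.94 rad/s.
T_d = 2π/ω_d = 0.5741 s.

0.574 s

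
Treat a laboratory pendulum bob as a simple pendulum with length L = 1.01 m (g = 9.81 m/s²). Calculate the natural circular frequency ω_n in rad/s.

For a simple pendulum ω_n = √(g/L) = √(9.81/1.01) = √9.713 = 3.117 rad/s.

3.12 rad/s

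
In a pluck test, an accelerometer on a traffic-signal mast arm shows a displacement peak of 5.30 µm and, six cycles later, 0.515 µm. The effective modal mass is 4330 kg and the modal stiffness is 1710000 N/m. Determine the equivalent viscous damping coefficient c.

Logarithmic decrement δ = (1/n)·ln(x₀/x_n) = (1/6)·ln(5.30/0.515) = (1/6)·ln(10.29) = 0.3885.
ζ = δ/√(4π² + δ²) = 0.3885/√(39.48 + 0.151) = 0.3885/6.295 = 0.06172.
c = ζ · 2√(km) = 0.06172 × 2√(1710000 × 4330) = 0.06172 × 172100 = 10620 N·s/m.

10600 N·s/m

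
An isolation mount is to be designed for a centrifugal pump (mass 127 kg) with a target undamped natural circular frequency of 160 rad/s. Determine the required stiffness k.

3250000 N/m

k = m·ω_n² = 127 × 160.0² = 127 × 25600 = 3251000 N/m.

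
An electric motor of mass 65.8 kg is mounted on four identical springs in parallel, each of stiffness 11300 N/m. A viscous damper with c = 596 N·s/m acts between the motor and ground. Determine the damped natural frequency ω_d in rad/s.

25.8 rad/s

Parallel springs add: k_eq = 4 × 11300 = 45200 N/m.
ω_n = √(k_eq/m) = √(45200/65.8) = 26.21 rad/s.
Critical damping c_c = 2√(k_eq·m) = 2√(45200 × 65.8) = 3449 N·s/m, so ζ = c/c_c = 596/3449 = 0.1728.
ω_d = ω_n√(1 − ζ²) = 26.21 × √(1 − 0.0299) = 25.82 rad/s.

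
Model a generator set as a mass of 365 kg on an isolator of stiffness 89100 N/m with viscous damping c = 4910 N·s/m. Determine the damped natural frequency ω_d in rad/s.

14.1 rad/s

ω_n = √(k/m) = √(89100/365) = 15.62 rad/s.
Critical damping c_c = 2√(k·m) = 2√(89100 × 365) = 11410 N·s/m, so ζ = c/c_c = 4910/11410 = 0.4305.
ω_d = ω_n√(1 − ζ²) = 15.62 × √(1 − 0.185) = 14.10 rad/s.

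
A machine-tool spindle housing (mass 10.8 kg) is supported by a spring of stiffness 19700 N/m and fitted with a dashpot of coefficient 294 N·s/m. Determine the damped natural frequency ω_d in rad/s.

40.5 rad/s

ω_n = √(k/m) = √(19700/10.8) = 42.71 rad/s.
Critical damping c_c = 2√(k·m) = 2√(19700 × 10.8) = 922.5 N·s/m, so ζ = c/c_c = 294/922.5 = 0.3187.
ω_d = ω_n√(1 − ζ²) = 42.71 × √(1 − 0.102) = 40.48 rad/s.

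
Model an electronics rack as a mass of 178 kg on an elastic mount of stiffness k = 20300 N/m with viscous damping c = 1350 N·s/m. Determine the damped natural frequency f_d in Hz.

ω_n = √(k/m) = √(20300/178) = 10.68 rad/s.
Critical damping c_c = 2√(k·m) = 2√(20300 × 178) = 3802 N·s/m, so ζ = c/c_c = 1350/3802 = 0.3551.
ω_d = ω_n√(1 − ζ²) = 10.68 × √(1 − 0.126) = 9.983 rad/s.
f_d = ω_d/(2π) = 1.589 Hz.

1.59 Hz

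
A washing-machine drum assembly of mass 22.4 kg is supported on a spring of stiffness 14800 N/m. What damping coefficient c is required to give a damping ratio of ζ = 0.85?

979 N·s/m

c_c = 2√(k·m) = 2√(14800 × 22.4) = 1152 N·s/m.
c = ζ·c_c = 0.85 × 1152 = 978.8 N·s/m.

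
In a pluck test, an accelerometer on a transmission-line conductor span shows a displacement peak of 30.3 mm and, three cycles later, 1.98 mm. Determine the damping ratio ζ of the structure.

Logarithmic decrement δ = (1/n)·ln(x₀/x_n) = (1/3)·ln(30.3/1.98) = (1/3)·ln(15.30) = 0.9094.
ζ = δ/√(4π² + δ²) = 0.9094/√(39.48 + 0.827) = 0.9094/6.349 = 0.1432.

0.143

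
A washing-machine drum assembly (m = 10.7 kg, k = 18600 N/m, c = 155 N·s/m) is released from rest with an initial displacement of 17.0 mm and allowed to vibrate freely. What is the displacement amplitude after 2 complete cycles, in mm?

1.85 mm

ζ = c/(2√(km)) = 155/(2√(18600 × 10.7)) = 155/892.2 = 0.1737.
Logarithmic decrement δ = 2πζ/√(1 − ζ²) = 2π × 0.1737/√(1 − 0.0302) = 1.108.
After n cycles, x_n/x₀ = e^(−nδ), so x_2 = 17.0 × e^(−2 × 1.108) = 17.0 × 0.1090 = 1.852 mm.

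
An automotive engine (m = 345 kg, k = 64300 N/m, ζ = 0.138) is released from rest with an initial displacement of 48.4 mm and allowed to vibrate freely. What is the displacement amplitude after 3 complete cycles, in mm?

Logarithmic decrement δ = 2πζ/√(1 − ζ²) = 2π × 0.1380/√(1 − 0.0190) = 0.8755.
After n cycles, x_n/x₀ = e^(−nδ), so x_3 = 48.4 × e^(−3 × 0.8755) = 48.4 × 0.07234 = 3.501 mm.

3.50 mm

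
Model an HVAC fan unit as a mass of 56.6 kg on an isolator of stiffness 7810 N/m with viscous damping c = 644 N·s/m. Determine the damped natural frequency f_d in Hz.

1.64 Hz

ω_n = √(k/m) = √(7810/56.6) = 11.75 rad/s.
Critical damping c_c = 2√(k·m) = 2√(7810 × 56.6) = 1330 N·s/m, so ζ = c/c_c = 644/1330 = 0.4843.
ω_d = ω_n√(1 − ζ²) = 11.75 × √(1 − 0.235) = 10.28 rad/s.
f_d = ω_d/(2π) = 1.636 Hz.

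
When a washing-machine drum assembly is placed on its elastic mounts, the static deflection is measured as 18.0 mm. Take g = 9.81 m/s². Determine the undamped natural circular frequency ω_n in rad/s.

23.3 rad/s

ω_n = √(g/δ_st) = √(9.81/0.0180) = √545.0 = 23.35 rad/s.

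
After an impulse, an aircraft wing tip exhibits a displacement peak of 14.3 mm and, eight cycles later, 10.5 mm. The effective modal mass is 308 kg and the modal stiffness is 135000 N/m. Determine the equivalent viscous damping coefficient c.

79.2 N·s/m

Logarithmic decrement δ = (1/n)·ln(x₀/x_n) = (1/8)·ln(14.3/10.5) = (1/8)·ln(1.362) = 0.03861.
ζ = δ/√(4π² + δ²) = 0.03861/√(39.48 + 0.00149) = 0.03861/6.283 = 0.006145.
c = ζ · 2√(km) = 0.006145 × 2√(135000 × 308) = 0.006145 × 12900 = 79.25 N·s/m.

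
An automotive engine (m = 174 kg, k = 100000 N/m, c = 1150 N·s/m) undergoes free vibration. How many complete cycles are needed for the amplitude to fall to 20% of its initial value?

2 cycles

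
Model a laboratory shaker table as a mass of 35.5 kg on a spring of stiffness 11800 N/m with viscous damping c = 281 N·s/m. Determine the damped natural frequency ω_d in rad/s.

ω_n = √(k/m) = √(11800/35.5) = 18.23 rad/s.
Critical damping c_c = 2√(k·m) = 2√(11800 × 35.5) = 1294 N·s/m, so ζ = c/c_c = 281/1294 = 0.2171.
ω_d = ω_n√(1 − ζ²) = 18.23 × √(1 − 0.0471) = 17.80 rad/s.

17.8 rad/s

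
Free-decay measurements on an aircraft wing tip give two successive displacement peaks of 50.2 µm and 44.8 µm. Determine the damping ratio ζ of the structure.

0.0181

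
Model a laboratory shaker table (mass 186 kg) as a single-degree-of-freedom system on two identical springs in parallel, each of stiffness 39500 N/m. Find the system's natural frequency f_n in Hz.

3.28 Hz

Parallel springs add: k_eq = 2 × 39500 = 79000 N/m.
ω_n = √(k_eq/m) = √(79000/186) = √424.7 = 20.61 rad/s.
f_n = ω_n/(2π) = 20.61/6.283 = 3.280 Hz.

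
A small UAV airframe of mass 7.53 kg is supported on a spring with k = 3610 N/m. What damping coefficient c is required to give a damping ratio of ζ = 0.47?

c_c = 2√(k·m) = 2√(3610 × 7.53) = 329.7 N·s/m.
c = ζ·c_c = 0.47 × 329.7 = 155.0 N·s/m.

155 N·s/m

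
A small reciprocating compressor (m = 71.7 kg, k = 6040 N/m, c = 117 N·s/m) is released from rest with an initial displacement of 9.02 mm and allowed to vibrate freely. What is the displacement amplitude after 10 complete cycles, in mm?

0.0331 mm

ζ = c/(2√(km)) = 117/(2√(6040 × 71.7)) = 117/1316 = 0.08890.
Logarithmic decrement δ = 2πζ/√(1 − ζ²) = 2π × 0.08890/√(1 − 0.00790) = 0.5608.
After n cycles, x_n/x₀ = e^(−nδ), so x_10 = 9.02 × e^(−10 × 0.5608) = 9.02 × 0.003670 = 0.03310 mm.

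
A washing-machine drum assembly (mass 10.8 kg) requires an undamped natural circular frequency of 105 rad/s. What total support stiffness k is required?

119000 N/m

k = m·ω_n² = 10.8 × 105.0² = 10.8 × 11020 = 119100 N/m.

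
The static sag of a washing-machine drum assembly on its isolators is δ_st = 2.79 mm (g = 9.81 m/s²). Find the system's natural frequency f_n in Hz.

9.44 Hz

ω_n = √(g/δ_st) = √(9.81/0.00279) = √3516 = 59.30 rad/s.
f_n = ω_n/(2π) = 59.30/6.283 = 9.437 Hz.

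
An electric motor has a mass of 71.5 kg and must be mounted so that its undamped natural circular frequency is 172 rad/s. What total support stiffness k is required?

2120000 N/m

k = m·ω_n² = 71.5 × 172.0² = 71.5 × 29580 = 2115000 N/m.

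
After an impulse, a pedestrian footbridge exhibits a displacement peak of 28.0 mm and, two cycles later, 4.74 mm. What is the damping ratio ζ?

0.140

Logarithmic decrement δ = (1/n)·ln(x₀/x_n) = (1/2)·ln(28.0/4.74) = (1/2)·ln(5.907) = 0.8881.
ζ = δ/√(4π² + δ²) = 0.8881/√(39.48 + 0.789) = 0.8881/6.346 = 0.1400.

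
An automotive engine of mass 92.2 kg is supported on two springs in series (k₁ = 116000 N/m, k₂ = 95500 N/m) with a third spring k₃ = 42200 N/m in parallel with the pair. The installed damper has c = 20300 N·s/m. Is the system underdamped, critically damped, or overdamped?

Series pair: k_s = k₁k₂/(k₁+k₂) = (116000)(95500)/(116000 + 95500) = 52380 N/m. In parallel with k₃: k_eq = 52380 + 42200 = 94580 N/m.
c_c = 2√(k_eq·m) = 5906 N·s/m; ζ = c/c_c = 20300/5906 = 3.44.
Since ζ > 1 the system is overdamped.

overdamped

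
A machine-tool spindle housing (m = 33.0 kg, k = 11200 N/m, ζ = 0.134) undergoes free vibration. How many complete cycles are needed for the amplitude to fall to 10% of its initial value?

3 cycles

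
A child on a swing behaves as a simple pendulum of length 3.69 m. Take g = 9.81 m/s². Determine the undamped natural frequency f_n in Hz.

For a simple pendulum ω_n = √(g/L) = √(9.81/3.69) = √2.659 = 1.631 rad/s.
f_n = ω_n/(2π) = 1.631/6.283 = 0.2595 Hz.

0.260 Hz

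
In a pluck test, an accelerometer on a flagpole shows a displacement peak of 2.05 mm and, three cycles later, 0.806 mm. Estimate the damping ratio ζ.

Logarithmic decrement δ = (1/n)·ln(x₀/x_n) = (1/3)·ln(2.05/0.806) = (1/3)·ln(2.543) = 0.3112.
ζ = δ/√(4π² + δ²) = 0.3112/√(39.48 + 0.0968) = 0.3112/6.291 = 0.04946.

0.0495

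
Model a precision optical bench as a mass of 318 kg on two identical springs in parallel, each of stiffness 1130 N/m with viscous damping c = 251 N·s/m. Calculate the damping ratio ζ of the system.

Parallel springs add: k_eq = 2 × 1130 = 2260 N/m.
ω_n = √(k_eq/m) = √(2260/318) = 2.666 rad/s.
Critical damping c_c = 2√(k_eq·m) = 2√(2260 × 318) = 1695 N·s/m, so ζ = c/c_c = 251/1695 = 0.1480.

0.148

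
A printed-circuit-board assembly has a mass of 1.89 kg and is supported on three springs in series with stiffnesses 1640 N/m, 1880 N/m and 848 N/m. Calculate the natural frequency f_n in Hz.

2.40 Hz

Series springs: 1/k_eq = 1/1640 + 1/1880 + 1/848 = 0.002321, so k_eq = 430.9 N/m.
ω_n = √(k_eq/m) = √(430.9/1.89) = √228.0 = 15.10 rad/s.
f_n = ω_n/(2π) = 15.10/6.283 = 2.403 Hz.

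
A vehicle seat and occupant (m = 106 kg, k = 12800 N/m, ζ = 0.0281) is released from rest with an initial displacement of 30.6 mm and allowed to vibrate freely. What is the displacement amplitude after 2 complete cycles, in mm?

21.5 mm

Logarithmic decrement δ = 2πζ/√(1 − ζ²) = 2π × 0.02810/√(1 − 0.000790) = 0.1766.
After n cycles, x_n/x₀ = e^(−nδ), so x_2 = 30.6 × e^(−2 × 0.1766) = 30.6 × 0.7024 = 21.49 mm.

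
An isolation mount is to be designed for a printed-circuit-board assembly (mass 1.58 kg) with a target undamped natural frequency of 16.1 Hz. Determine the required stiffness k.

ω_n = 2πf_n = 2π × 16.1 = 101.2 rad/s.
k = m·ω_n² = 1.58 × 101.2² = 1.58 × 10230 = 16170 N/m.

16200 N/m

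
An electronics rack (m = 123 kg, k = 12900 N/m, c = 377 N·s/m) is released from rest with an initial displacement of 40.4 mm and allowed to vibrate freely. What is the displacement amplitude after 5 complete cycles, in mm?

ζ = c/(2√(km)) = 377/(2√(12900 × 123)) = 377/2519 = 0.1496.
Logarithmic decrement δ = 2πζ/√(1 − ζ²) = 2π × 0.1496/√(1 − 0.0224) = 0.9510.
After n cycles, x_n/x₀ = e^(−nδ), so x_5 = 40.4 × e^(−5 × 0.9510) = 40.4 × 0.008610 = 0.3479 mm.

0.348 mm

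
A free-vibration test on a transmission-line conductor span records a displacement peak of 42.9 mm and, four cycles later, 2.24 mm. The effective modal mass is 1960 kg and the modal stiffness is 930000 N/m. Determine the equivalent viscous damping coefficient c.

Logarithmic decrement δ = (1/n)·ln(x₀/x_n) = (1/4)·ln(42.9/2.24) = (1/4)·ln(19.15) = 0.7381.
ζ = δ/√(4π² + δ²) = 0.7381/√(39.48 + 0.545) = 0.7381/6.326 = 0.1167.
c = ζ · 2√(km) = 0.1167 × 2√(930000 × 1960) = 0.1167 × 85390 = 9962 N·s/m.

9960 N·s/m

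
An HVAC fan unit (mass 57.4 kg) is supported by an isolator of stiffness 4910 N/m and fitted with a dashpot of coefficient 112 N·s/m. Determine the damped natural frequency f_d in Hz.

1.46 Hz

ω_n = √(k/m) = √(4910/57.4) = 9.249 rad/s.
Critical damping c_c = 2√(k·m) = 2√(4910 × 57.4) = 1062 N·s/m, so ζ = c/c_c = 112/1062 = 0.1055.
ω_d = ω_n√(1 − ζ²) = 9.249 × √(1 − 0.0111) = 9.197 rad/s.
f_d = ω_d/(2π) = 1.464 Hz.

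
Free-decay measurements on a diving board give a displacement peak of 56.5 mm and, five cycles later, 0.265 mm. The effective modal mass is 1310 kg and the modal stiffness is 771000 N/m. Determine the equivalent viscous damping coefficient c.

10700 N·s/m

Logarithmic decrement δ = (1/n)·ln(x₀/x_n) = (1/5)·ln(56.5/0.265) = (1/5)·ln(213.2) = 1.072.
ζ = δ/√(4π² + δ²) = 1.072/√(39.48 + 1.15) = 1.072/6.374 = 0.1683.
c = ζ · 2√(km) = 0.1683 × 2√(771000 × 1310) = 0.1683 × 63560 = 10690 N·s/m.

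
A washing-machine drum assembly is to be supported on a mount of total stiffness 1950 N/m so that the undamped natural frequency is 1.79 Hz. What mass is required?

ω_n = 2πf_n = 2π × 1.79 = 11.25 rad/s.
m = k/ω_n² = 1950/11.25² = 1950/126.5 = 15.42 kg.

15.4 kg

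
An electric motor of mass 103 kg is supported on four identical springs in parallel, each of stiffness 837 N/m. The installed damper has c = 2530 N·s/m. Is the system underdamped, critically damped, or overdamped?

overdamped

Parallel springs add: k_eq = 4 × 837 = 3348 N/m.
c_c = 2√(k_eq·m) = 1174 N·s/m; ζ = c/c_c = 2530/1174 = 2.15.
Since ζ > 1 the system is overdamped.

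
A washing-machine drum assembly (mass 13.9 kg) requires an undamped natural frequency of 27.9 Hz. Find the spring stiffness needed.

427000 N/m

ω_n = 2πf_n = 2π × 27.9 = 175.3 rad/s.
k = m·ω_n² = 13.9 × 175.3² = 13.9 × 30730 = 427200 N/m.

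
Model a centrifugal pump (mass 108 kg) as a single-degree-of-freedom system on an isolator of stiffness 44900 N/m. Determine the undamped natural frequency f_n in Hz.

ω_n = √(k/m) = √(44900/108) = √415.7 = 20.39 rad/s.
f_n = ω_n/(2π) = 20.39/6.283 = 3.245 Hz.

3.25 Hz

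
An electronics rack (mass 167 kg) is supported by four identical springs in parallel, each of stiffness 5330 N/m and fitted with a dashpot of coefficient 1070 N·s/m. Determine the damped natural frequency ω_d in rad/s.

Parallel springs add: k_eq = 4 × 5330 = 21320 N/m.
ω_n = √(k_eq/m) = √(21320/167) = 11.30 rad/s.
Critical damping c_c = 2√(k_eq·m) = 2√(21320 × 167) = 3774 N·s/m, so ζ = c/c_c = 1070/3774 = 0.2835.
ω_d = ω_n√(1 − ζ²) = 11.30 × √(1 − 0.0804) = 10.84 rad/s.

10.8 rad/s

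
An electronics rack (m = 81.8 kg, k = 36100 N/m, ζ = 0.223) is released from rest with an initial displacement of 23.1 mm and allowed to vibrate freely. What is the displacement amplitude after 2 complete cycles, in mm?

1.30 mm

Logarithmic decrement δ = 2πζ/√(1 − ζ²) = 2π × 0.2230/√(1 − 0.0497) = 1.437.
After n cycles, x_n/x₀ = e^(−nδ), so x_2 = 23.1 × e^(−2 × 1.437) = 23.1 × 0.05643 = 1.304 mm.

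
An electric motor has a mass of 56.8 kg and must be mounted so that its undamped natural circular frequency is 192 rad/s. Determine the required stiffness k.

2090000 N/m

k = m·ω_n² = 56.8 × 192.0² = 56.8 × 36860 = 2094000 N/m.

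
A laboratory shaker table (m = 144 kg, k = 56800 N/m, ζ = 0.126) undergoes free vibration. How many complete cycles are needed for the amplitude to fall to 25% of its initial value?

Logarithmic decrement δ = 2πζ/√(1 − ζ²) = 2π × 0.1260/√(1 − 0.0159) = 0.7980.
x_n/x₀ = e^(−nδ) ≤ 0.25; take ln: n ≥ ln(1/0.25)/δ = 1.386/0.7980 = 1.737.
So 2 complete cycles are required.

2 cycles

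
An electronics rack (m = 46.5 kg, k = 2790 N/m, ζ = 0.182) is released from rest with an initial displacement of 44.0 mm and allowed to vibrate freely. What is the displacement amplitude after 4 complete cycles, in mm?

Logarithmic decrement δ = 2πζ/√(1 − ζ²) = 2π × 0.1820/√(1 − 0.0331) = 1.163.
After n cycles, x_n/x₀ = e^(−nδ), so x_4 = 44.0 × e^(−4 × 1.163) = 44.0 × 0.009544 = 0.4199 mm.

0.420 mm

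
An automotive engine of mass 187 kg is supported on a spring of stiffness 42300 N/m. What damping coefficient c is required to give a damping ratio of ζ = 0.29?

1630 N·s/m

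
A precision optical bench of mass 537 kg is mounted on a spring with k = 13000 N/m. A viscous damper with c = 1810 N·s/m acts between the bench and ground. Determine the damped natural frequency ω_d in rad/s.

ω_n = √(k/m) = √(13000/537) = 4.920 rad/s.
Critical damping c_c = 2√(k·m) = 2√(13000 × 537) = 5284 N·s/m, so ζ = c/c_c = 1810/5284 = 0.3425.
ω_d = ω_n√(1 − ζ²) = 4.920 × √(1 − 0.117) = 4.623 rad/s.

4.62 rad/s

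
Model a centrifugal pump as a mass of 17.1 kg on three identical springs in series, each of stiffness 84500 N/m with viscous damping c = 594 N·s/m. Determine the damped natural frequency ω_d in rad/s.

Series springs: 1/k_eq = 3/84500, so k_eq = 84500/3 = 28170 N/m.
ω_n = √(k_eq/m) = √(28170/17.1) = 40.59 rad/s.
Critical damping c_c = 2√(k_eq·m) = 2√(28170 × 17.1) = 1388 N·s/m, so ζ = c/c_c = 594/1388 = 0.4279.
ω_d = ω_n√(1 − ζ²) = 40.59 × √(1 − 0.183) = 36.68 rad/s.

36.7 rad/s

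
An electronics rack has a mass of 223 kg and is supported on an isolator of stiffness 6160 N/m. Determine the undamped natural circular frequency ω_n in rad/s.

ω_n = √(k/m) = √(6160/223) = √27.62 = 5.256 rad/s.

5.26 rad/s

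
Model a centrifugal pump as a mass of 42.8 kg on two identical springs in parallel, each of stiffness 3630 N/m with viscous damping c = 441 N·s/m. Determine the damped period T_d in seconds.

0.525 s

Parallel springs add: k_eq = 2 × 3630 = 7260 N/m.
ω_n = √(k_eq/m) = √(7260/42.8) = 13.02 rad/s.
Critical damping c_c = 2√(k_eq·m) = 2√(7260 × 42.8) = 1115 N·s/m, so ζ = c/c_c = 441/1115 = 0.3956.
ω_d = ω_n√(1 − ζ²) = 13.02 × √(1 − 0.156) = 11.96 rad/s.
T_d = 2π/ω_d = 0.5253 s.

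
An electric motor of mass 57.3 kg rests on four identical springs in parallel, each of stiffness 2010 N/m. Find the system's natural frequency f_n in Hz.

Parallel springs add: k_eq = 4 × 2010 = 8040 N/m.
ω_n = √(k_eq/m) = √(8040/57.3) = √140.3 = 11.85 rad/s.
f_n = ω_n/(2π) = 11.85/6.283 = 1.885 Hz.

1.89 Hz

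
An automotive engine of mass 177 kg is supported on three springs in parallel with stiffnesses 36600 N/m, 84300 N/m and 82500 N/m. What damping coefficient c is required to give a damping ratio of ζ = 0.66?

Parallel springs add: k_eq = 36600 + 84300 + 82500 = 203400 N/m.
c_c = 2√(k_eq·m) = 2√(203400 × 177) = 12000 N·s/m.
c = ζ·c_c = 0.66 × 12000 = 7920 N·s/m.

7920 N·s/m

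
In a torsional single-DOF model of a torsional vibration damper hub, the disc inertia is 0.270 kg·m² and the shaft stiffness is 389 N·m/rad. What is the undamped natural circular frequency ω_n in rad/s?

38.0 rad/s

ω_n = √(k_t/J) = √(389/0.270) = √1441 = 37.96 rad/s.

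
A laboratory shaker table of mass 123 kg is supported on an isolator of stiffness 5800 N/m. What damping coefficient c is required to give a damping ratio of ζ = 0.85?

1440 N·s/m

c_c = 2√(k·m) = 2√(5800 × 123) = 1689 N·s/m.
c = ζ·c_c = 0.85 × 1689 = 1436 N·s/m.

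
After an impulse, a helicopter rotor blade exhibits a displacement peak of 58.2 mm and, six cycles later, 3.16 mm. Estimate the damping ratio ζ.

Logarithmic decrement δ = (1/n)·ln(x₀/x_n) = (1/6)·ln(58.2/3.16) = (1/6)·ln(18.42) = 0.4856.
ζ = δ/√(4π² + δ²) = 0.4856/√(39.48 + 0.236) = 0.4856/6.302 = 0.07705.

0.0770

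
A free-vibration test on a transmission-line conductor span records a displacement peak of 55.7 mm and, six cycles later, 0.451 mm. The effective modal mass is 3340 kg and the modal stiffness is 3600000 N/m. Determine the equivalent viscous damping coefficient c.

Logarithmic decrement δ = (1/n)·ln(x₀/x_n) = (1/6)·ln(55.7/0.451) = (1/6)·ln(123.5) = 0.8027.
ζ = δ/√(4π² + δ²) = 0.8027/√(39.48 + 0.644) = 0.8027/6.334 = 0.1267.
c = ζ · 2√(km) = 0.1267 × 2√(3600000 × 3340) = 0.1267 × 219300 = 27790 N·s/m.

27800 N·s/m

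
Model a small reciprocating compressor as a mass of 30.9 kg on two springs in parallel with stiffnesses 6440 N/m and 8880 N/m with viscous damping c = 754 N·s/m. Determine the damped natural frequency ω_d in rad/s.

Parallel springs add: k_eq = 6440 + 8880 = 15320 N/m.
ω_n = √(k_eq/m) = √(15320/30.9) = 22.27 rad/s.
Critical damping c_c = 2√(k_eq·m) = 2√(15320 × 30.9) = 1376 N·s/m, so ζ = c/c_c = 754/1376 = 0.5479.
ω_d = ω_n√(1 − ζ²) = 22.27 × √(1 − 0.300) = 18.63 rad/s.

18.6 rad/s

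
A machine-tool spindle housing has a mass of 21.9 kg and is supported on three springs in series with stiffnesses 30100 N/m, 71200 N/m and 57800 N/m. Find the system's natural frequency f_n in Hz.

4.23 Hz

Series springs: 1/k_eq = 1/30100 + 1/71200 + 1/57800 = 6.457×10^-5, so k_eq = 15490 N/m.
ω_n = √(k_eq/m) = √(15490/21.9) = √707.2 = 26.59 rad/s.
f_n = ω_n/(2π) = 26.59/6.283 = 4.232 Hz.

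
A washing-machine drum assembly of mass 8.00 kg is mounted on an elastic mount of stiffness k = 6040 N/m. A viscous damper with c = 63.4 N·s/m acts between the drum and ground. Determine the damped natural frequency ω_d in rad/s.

27.2 rad/s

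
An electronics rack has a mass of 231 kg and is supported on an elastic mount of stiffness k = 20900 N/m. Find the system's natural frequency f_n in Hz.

1.51 Hz

ω_n = √(k/m) = √(20900/231) = √90.48 = 9.512 rad/s.
f_n = ω_n/(2π) = 9.512/6.283 = 1.514 Hz.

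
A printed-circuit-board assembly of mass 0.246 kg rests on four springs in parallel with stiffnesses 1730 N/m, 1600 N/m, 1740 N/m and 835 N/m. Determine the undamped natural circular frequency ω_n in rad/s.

155 rad/s

Parallel springs add: k_eq = 1730 + 1600 + 1740 + 835 = 5905 N/m.
ω_n = √(k_eq/m) = √(5905/0.246) = √24000 = 154.9 rad/s.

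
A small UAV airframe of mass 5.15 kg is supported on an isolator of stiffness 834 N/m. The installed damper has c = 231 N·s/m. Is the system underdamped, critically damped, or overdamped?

overdamped

c_c = 2√(k·m) = 131.1 N·s/m; ζ = c/c_c = 231/131.1 = 1.76.
Since ζ > 1 the system is overdamped.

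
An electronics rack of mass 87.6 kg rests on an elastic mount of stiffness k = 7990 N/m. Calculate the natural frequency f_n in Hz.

1.52 Hz

ω_n = √(k/m) = √(7990/87.6) = √91.21 = 9.550 rad/s.
f_n = ω_n/(2π) = 9.550/6.283 = 1.520 Hz.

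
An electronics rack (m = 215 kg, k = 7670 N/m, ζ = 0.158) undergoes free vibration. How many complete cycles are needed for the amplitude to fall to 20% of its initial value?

Logarithmic decrement δ = 2πζ/√(1 − ζ²) = 2π × 0.1580/√(1 − 0.0250) = 1.005.
x_n/x₀ = e^(−nδ) ≤ 0.2; take ln: n ≥ ln(1/0.2)/δ = 1.609/1.005 = 1.601.
So 2 complete cycles are required.

2 cycles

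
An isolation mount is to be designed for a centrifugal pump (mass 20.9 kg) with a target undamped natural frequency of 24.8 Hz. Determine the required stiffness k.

507000 N/m

ω_n = 2πf_n = 2π × 24.8 = 155.8 rad/s.
k = m·ω_n² = 20.9 × 155.8² = 20.9 × 24280 = 507500 N/m.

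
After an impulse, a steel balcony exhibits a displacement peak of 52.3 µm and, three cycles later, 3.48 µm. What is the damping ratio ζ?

Logarithmic decrement δ = (1/n)·ln(x₀/x_n) = (1/3)·ln(52.3/3.48) = (1/3)·ln(15.03) = 0.9033.
ζ = δ/√(4π² + δ²) = 0.9033/√(39.48 + 0.816) = 0.9033/6.348 = 0.1423.

0.142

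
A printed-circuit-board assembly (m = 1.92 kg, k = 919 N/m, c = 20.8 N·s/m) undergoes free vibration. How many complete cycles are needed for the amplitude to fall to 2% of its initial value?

3 cycles

ζ = c/(2√(km)) = 20.8/(2√(919 × 1.92)) = 20.8/84.01 = 0.2476.
Logarithmic decrement δ = 2πζ/√(1 − ζ²) = 2π × 0.2476/√(1 − 0.0613) = 1.606.
x_n/x₀ = e^(−nδ) ≤ 0.02; take ln: n ≥ ln(1/0.02)/δ = 3.912/1.606 = 2.436.
So 3 complete cycles are required.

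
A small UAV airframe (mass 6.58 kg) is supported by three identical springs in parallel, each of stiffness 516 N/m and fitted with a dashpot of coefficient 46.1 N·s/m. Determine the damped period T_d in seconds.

0.421 s

Parallel springs add: k_eq = 3 × 516 = 1548 N/m.
ω_n = √(k_eq/m) = √(1548/6.58) = 15.34 rad/s.
Critical damping c_c = 2√(k_eq·m) = 2√(1548 × 6.58) = 201.8 N·s/m, so ζ = c/c_c = 46.1/201.8 = 0.2284.
ω_d = ω_n√(1 − ζ²) = 15.34 × √(1 − 0.0522) = 14.93 rad/s.
T_d = 2π/ω_d = 0.4208 s.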